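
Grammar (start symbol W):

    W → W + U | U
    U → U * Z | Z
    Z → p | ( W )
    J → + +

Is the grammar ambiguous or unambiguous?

Unambiguous

(J is unreachable from W, so its rules don't affect L(W).) This is a standard precedence ladder (W over U over Z), with each level left-recursive on its own operator ('+' at W, '*' at U). That structure is LR(1), hence unambiguous.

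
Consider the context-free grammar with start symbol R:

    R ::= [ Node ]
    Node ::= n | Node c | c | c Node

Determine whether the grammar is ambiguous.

Ambiguous

Witness: [ c c ]

Derivation 1: R ⇒ [ Node ] ⇒ [ Node c ] ⇒ [ c c ]
Derivation 2: R ⇒ [ Node ] ⇒ [ c Node ] ⇒ [ c c ]

Two distinct leftmost derivations for the same string.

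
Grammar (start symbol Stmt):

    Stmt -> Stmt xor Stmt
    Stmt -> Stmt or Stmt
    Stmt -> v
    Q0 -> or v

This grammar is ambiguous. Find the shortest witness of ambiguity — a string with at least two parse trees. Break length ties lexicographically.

length 1: no string has ≥2 trees
length 3: no string has ≥2 trees
length 5: v or v or v has 2 parse trees

Two derivations of v or v or v:
  Stmt ⇒ Stmt or Stmt ⇒ Stmt or Stmt or Stmt ⇒ v or Stmt or Stmt ⇒ v or v or Stmt ⇒ v or v or v
  Stmt ⇒ Stmt or Stmt ⇒ v or Stmt ⇒ v or Stmt or Stmt ⇒ v or v or Stmt ⇒ v or v or v

v or v or v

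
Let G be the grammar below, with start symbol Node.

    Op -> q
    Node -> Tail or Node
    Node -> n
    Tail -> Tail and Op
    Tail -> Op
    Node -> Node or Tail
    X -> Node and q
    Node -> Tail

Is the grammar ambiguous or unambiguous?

Ambiguous

Witness: q or q

Derivation 1: Node ⇒ Tail or Node ⇒ Op or Node ⇒ q or Node ⇒ q or Tail ⇒ q or Op ⇒ q or q
Derivation 2: Node ⇒ Node or Tail ⇒ Tail or Tail ⇒ Op or Tail ⇒ q or Tail ⇒ q or Op ⇒ q or q

Two distinct leftmost derivations for the same string.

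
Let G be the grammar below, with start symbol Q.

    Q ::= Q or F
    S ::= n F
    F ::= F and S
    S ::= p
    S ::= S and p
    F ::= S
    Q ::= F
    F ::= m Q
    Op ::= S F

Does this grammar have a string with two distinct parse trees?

Witness: p and p

Derivation 1: Q ⇒ F ⇒ F and S ⇒ S and S ⇒ p and S ⇒ p and p
Derivation 2: Q ⇒ F ⇒ S ⇒ S and p ⇒ p and p

Two distinct leftmost derivations for the same string.

Ambiguous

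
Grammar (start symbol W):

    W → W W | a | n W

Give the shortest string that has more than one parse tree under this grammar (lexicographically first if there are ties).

length 1: no string has ≥2 trees
length 2: no string has ≥2 trees
length 3: a a a has 2 parse trees

Two derivations of a a a:
  W ⇒ W W ⇒ W W W ⇒ a W W ⇒ a a W ⇒ a a a
  W ⇒ W W ⇒ a W ⇒ a W W ⇒ a a W ⇒ a a a

a a a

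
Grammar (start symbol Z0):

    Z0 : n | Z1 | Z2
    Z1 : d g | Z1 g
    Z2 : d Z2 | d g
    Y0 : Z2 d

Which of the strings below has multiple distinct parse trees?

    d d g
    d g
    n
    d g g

d d g: 1 tree
d g: 2 trees
n: 1 tree
d g g: 1 tree

d g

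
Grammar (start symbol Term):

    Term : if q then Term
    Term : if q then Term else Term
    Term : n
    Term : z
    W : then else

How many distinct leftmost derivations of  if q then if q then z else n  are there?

Parse trees for if q then if q then z else n:
  [Term if q then [Term if q then [Term z] else [Term n]]]
  [Term if q then [Term if q then [Term z]] else [Term n]]

2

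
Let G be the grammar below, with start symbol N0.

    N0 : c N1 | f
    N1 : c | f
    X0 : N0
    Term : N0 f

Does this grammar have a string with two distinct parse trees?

Unambiguous

(X0, Term are unreachable from N0, so their rules don't affect L(N0).) Each reachable nonterminal has at most one production per leading terminal, and all productions are right-linear; the derivation is determined token-by-token.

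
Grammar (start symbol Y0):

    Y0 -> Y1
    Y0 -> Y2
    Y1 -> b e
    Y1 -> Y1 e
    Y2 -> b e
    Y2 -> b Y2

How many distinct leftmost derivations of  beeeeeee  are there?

Parse trees for beeeeeee:
  [Y0 [Y1 [Y1 [Y1 [Y1 [Y1 [Y1 [Y1 b e] e] e] e] e] e] e]]

1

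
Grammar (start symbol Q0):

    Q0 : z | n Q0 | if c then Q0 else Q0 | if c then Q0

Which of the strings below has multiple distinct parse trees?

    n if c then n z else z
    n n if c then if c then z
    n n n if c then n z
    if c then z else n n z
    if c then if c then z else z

if c then if c then z else z

n if c then n z else z: 1 tree
n n if c then if c then z: 1 tree
n n n if c then n z: 1 tree
if c then z else n n z: 1 tree
if c then if c then z else z: 2 trees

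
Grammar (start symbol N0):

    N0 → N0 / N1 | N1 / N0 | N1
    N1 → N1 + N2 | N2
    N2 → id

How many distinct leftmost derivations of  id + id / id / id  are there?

Parse trees for id + id / id / id:
  [N0 [N0 [N0 [N1 [N1 [N2 id]] + [N2 id]]] / [N1 [N2 id]]] / [N1 [N2 id]]]
  [N0 [N0 [N1 [N1 [N2 id]] + [N2 id]] / [N0 [N1 [N2 id]]]] / [N1 [N2 id]]]
  [N0 [N1 [N1 [N2 id]] + [N2 id]] / [N0 [N0 [N1 [N2 id]]] / [N1 [N2 id]]]]
  [N0 [N1 [N1 [N2 id]] + [N2 id]] / [N0 [N1 [N2 id]] / [N0 [N1 [N2 id]]]]]

4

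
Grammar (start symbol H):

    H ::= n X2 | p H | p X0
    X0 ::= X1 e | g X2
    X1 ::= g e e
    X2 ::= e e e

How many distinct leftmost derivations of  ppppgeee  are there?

Parse trees for ppppgeee:
  [H p [H p [H p [H p [X0 [X1 g e e] e]]]]]
  [H p [H p [H p [H p [X0 g [X2 e e e]]]]]]

2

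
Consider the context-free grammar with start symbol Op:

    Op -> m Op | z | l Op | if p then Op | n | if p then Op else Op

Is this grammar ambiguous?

Ambiguous

Witness: if p then if p then n else n

Derivation 1: Op ⇒ if p then Op ⇒ if p then if p then Op else Op ⇒ if p then if p then n else Op ⇒ if p then if p then n else n
Derivation 2: Op ⇒ if p then Op else Op ⇒ if p then if p then Op else Op ⇒ if p then if p then n else Op ⇒ if p then if p then n else n

Two distinct leftmost derivations for the same string.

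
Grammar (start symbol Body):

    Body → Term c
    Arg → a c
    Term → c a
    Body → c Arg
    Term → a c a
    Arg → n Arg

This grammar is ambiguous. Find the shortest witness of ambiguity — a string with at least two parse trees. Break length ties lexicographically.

length 3: c a c has 2 parse trees

Two derivations of c a c:
  Body ⇒ Term c ⇒ c a c
  Body ⇒ c Arg ⇒ c a c

c a c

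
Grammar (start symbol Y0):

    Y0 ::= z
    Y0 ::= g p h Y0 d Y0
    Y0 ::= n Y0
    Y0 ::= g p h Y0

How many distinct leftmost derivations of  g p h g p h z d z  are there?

2

Parse trees for g p h g p h z d z:
  [Y0 g p h [Y0 g p h [Y0 z]] d [Y0 z]]
  [Y0 g p h [Y0 g p h [Y0 z] d [Y0 z]]]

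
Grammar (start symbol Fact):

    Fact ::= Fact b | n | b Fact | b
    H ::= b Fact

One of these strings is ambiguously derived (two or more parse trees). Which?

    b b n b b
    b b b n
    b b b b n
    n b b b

b b n b b

b b n b b: 6 trees
b b b n: 1 tree
b b b b n: 1 tree
n b b b: 1 tree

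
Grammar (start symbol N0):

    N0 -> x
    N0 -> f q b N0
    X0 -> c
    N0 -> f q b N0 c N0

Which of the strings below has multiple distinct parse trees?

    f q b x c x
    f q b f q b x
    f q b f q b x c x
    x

f q b f q b x c x

f q b x c x: 1 tree
f q b f q b x: 1 tree
f q b f q b x c x: 2 trees
x: 1 tree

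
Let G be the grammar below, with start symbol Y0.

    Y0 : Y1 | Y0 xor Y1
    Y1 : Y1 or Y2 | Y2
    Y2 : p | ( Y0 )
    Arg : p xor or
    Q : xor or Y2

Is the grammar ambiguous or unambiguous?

(Arg, Q are unreachable from Y0, so their rules don't affect L(Y0).) This is a standard precedence ladder (Y0 over Y1 over Y2), with each level left-recursive on its own operator ('xor' at Y0, 'or' at Y1). That structure is LR(1), hence unambiguous.

Unambiguous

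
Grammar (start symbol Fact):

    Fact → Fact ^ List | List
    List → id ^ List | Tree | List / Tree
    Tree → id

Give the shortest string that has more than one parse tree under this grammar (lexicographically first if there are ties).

length 1: no string has ≥2 trees
length 3: id ^ id has 2 parse trees

Two derivations of id ^ id:
  Fact ⇒ Fact ^ List ⇒ List ^ List ⇒ Tree ^ List ⇒ id ^ List ⇒ id ^ Tree ⇒ id ^ id
  Fact ⇒ List ⇒ id ^ List ⇒ id ^ Tree ⇒ id ^ id

id ^ id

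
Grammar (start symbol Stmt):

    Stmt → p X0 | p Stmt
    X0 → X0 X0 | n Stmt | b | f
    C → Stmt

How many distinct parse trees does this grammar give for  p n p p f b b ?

Parse trees for p n p p f b b:
  [Stmt p [X0 [X0 n [Stmt p [Stmt p [X0 f]]]] [X0 [X0 b] [X0 b]]]]
  [Stmt p [X0 [X0 [X0 n [Stmt p [Stmt p [X0 f]]]] [X0 b]] [X0 b]]]
  [Stmt p [X0 [X0 n [Stmt p [Stmt p [X0 [X0 f] [X0 b]]]]] [X0 b]]]
  [Stmt p [X0 n [Stmt p [Stmt p [X0 [X0 f] [X0 [X0 b] [X0 b]]]]]]]
  [Stmt p [X0 n [Stmt p [Stmt p [X0 [X0 [X0 f] [X0 b]] [X0 b]]]]]]

5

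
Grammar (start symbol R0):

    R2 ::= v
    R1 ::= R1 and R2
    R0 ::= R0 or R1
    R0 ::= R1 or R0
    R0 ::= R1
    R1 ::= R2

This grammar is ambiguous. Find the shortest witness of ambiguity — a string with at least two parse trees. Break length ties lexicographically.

length 1: no string has ≥2 trees
length 3: v or v has 2 parse trees

Two derivations of v or v:
  R0 ⇒ R0 or R1 ⇒ R1 or R1 ⇒ R2 or R1 ⇒ v or R1 ⇒ v or R2 ⇒ v or v
  R0 ⇒ R1 or R0 ⇒ R2 or R0 ⇒ v or R0 ⇒ v or R1 ⇒ v or R2 ⇒ v or v

v or v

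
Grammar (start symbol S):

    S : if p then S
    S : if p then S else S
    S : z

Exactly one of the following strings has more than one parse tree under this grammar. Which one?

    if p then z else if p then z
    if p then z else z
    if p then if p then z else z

if p then if p then z else z

if p then z else if p then z: 1 tree
if p then z else z: 1 tree
if p then if p then z else z: 2 trees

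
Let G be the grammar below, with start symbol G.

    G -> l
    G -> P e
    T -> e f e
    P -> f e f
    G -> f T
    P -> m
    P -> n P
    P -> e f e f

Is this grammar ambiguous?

Ambiguous

Witness: f e f e

Derivation 1: G ⇒ P e ⇒ f e f e
Derivation 2: G ⇒ f T ⇒ f e f e

Two distinct leftmost derivations for the same string.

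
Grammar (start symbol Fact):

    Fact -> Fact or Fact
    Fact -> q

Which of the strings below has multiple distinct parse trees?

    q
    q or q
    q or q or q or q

q or q or q or q

q: 1 tree
q or q: 1 tree
q or q or q or q: 5 trees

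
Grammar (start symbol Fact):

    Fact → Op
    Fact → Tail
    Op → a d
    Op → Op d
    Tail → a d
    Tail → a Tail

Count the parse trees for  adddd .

Parse trees for adddd:
  [Fact [Op [Op [Op [Op a d] d] d] d]]

1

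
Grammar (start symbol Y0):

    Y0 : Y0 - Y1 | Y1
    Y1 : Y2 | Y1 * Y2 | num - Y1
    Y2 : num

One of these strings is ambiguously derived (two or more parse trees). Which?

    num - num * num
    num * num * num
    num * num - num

num - num * num

num - num * num: 3 trees
num * num * num: 1 tree
num * num - num: 1 tree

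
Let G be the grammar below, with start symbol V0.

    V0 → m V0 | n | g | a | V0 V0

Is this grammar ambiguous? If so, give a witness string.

Ambiguous

Witness: a a a

Derivation 1: V0 ⇒ V0 V0 ⇒ a V0 ⇒ a V0 V0 ⇒ a a V0 ⇒ a a a
Derivation 2: V0 ⇒ V0 V0 ⇒ V0 V0 V0 ⇒ a V0 V0 ⇒ a a V0 ⇒ a a a

Two distinct leftmost derivations for the same string.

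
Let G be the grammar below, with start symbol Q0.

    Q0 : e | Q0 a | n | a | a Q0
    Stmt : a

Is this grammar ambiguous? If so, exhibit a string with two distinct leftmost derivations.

Ambiguous

Witness: a a

Derivation 1: Q0 ⇒ Q0 a ⇒ a a
Derivation 2: Q0 ⇒ a Q0 ⇒ a a

Two distinct leftmost derivations for the same string.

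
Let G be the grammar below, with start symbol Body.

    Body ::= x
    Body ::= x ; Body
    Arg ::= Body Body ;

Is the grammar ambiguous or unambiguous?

(Arg is unreachable from Body, so its rules don't affect L(Body).) Right-recursive list with a separator: after each atom, whether the separator follows determines the rule. One parse per string.

Unambiguous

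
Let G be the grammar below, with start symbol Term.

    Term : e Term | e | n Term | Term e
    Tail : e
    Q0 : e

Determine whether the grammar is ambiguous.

Ambiguous

Witness: e e

Derivation 1: Term ⇒ e Term ⇒ e e
Derivation 2: Term ⇒ Term e ⇒ e e

Two distinct leftmost derivations for the same string.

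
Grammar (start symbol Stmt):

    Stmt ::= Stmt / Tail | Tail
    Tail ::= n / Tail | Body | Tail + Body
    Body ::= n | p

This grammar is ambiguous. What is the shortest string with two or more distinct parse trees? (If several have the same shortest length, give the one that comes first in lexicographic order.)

n / n

length 1: no string has ≥2 trees
length 3: n / n has 2 parse trees

Two derivations of n / n:
  Stmt ⇒ Stmt / Tail ⇒ Tail / Tail ⇒ Body / Tail ⇒ n / Tail ⇒ n / Body ⇒ n / n
  Stmt ⇒ Tail ⇒ n / Tail ⇒ n / Body ⇒ n / n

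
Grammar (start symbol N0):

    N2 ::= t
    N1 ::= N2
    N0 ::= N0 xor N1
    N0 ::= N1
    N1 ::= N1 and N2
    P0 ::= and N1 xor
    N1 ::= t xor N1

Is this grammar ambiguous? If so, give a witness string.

Witness: t xor t

Derivation 1: N0 ⇒ N0 xor N1 ⇒ N1 xor N1 ⇒ N2 xor N1 ⇒ t xor N1 ⇒ t xor N2 ⇒ t xor t
Derivation 2: N0 ⇒ N1 ⇒ t xor N1 ⇒ t xor N2 ⇒ t xor t

Two distinct leftmost derivations for the same string.

Ambiguous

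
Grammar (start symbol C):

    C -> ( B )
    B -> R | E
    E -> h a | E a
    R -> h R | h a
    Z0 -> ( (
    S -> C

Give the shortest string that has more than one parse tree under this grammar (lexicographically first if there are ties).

( h a )

length 4: ( h a ) has 2 parse trees

Two derivations of ( h a ):
  C ⇒ ( B ) ⇒ ( R ) ⇒ ( h a )
  C ⇒ ( B ) ⇒ ( E ) ⇒ ( h a )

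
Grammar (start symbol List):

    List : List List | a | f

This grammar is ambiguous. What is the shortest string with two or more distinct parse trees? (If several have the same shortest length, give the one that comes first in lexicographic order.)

a a a

length 1: no string has ≥2 trees
length 2: no string has ≥2 trees
length 3: a a a has 2 parse trees

Two derivations of a a a:
  List ⇒ List List ⇒ List List List ⇒ a List List ⇒ a a List ⇒ a a a
  List ⇒ List List ⇒ a List ⇒ a List List ⇒ a a List ⇒ a a a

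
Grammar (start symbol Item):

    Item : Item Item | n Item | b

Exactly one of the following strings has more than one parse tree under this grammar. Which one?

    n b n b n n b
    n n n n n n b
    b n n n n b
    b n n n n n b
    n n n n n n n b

n b n b n n b: 7 trees
n n n n n n b: 1 tree
b n n n n b: 1 tree
b n n n n n b: 1 tree
n n n n n n n b: 1 tree

n b n b n n b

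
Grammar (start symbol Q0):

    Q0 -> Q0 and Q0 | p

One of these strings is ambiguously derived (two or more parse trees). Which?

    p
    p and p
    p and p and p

p and p and p

p: 1 tree
p and p: 1 tree
p and p and p: 2 trees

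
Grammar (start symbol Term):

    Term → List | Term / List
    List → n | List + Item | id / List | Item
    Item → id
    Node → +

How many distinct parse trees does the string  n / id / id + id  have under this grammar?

3

Parse trees for n / id / id + id:
  [Term [Term [List n]] / [List [List id / [List [Item id]]] + [Item id]]]
  [Term [Term [List n]] / [List id / [List [List [Item id]] + [Item id]]]]
  [Term [Term [Term [List n]] / [List [Item id]]] / [List [List [Item id]] + [Item id]]]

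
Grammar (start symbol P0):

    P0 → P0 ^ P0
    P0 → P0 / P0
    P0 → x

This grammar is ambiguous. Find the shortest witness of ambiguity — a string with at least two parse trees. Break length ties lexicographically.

length 1: no string has ≥2 trees
length 3: no string has ≥2 trees
length 5: x / x / x has 2 parse trees

Two derivations of x / x / x:
  P0 ⇒ P0 / P0 ⇒ P0 / P0 / P0 ⇒ x / P0 / P0 ⇒ x / x / P0 ⇒ x / x / x
  P0 ⇒ P0 / P0 ⇒ x / P0 ⇒ x / P0 / P0 ⇒ x / x / P0 ⇒ x / x / x

x / x / x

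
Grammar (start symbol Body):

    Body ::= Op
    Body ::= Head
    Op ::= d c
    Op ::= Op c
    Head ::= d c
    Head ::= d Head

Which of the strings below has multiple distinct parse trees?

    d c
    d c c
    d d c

d c

d c: 2 trees
d c c: 1 tree
d d c: 1 tree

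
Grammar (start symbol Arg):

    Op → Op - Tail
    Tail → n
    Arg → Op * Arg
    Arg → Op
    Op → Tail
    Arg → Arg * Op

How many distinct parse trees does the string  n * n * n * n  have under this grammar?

Parse trees for n * n * n * n:
  [Arg [Op [Tail n]] * [Arg [Op [Tail n]] * [Arg [Op [Tail n]] * [Arg [Op [Tail n]]]]]]
  [Arg [Op [Tail n]] * [Arg [Op [Tail n]] * [Arg [Arg [Op [Tail n]]] * [Op [Tail n]]]]]
  [Arg [Op [Tail n]] * [Arg [Arg [Op [Tail n]] * [Arg [Op [Tail n]]]] * [Op [Tail n]]]]
  [Arg [Op [Tail n]] * [Arg [Arg [Arg [Op [Tail n]]] * [Op [Tail n]]] * [Op [Tail n]]]]
  [Arg [Arg [Op [Tail n]] * [Arg [Op [Tail n]] * [Arg [Op [Tail n]]]]] * [Op [Tail n]]]
  [Arg [Arg [Op [Tail n]] * [Arg [Arg [Op [Tail n]]] * [Op [Tail n]]]] * [Op [Tail n]]]
  [Arg [Arg [Arg [Op [Tail n]] * [Arg [Op [Tail n]]]] * [Op [Tail n]]] * [Op [Tail n]]]
  [Arg [Arg [Arg [Arg [Op [Tail n]]] * [Op [Tail n]]] * [Op [Tail n]]] * [Op [Tail n]]]

8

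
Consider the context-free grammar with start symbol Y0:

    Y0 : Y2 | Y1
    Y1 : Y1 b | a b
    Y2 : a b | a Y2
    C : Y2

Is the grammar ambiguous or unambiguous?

Witness: a b

Derivation 1: Y0 ⇒ Y2 ⇒ a b
Derivation 2: Y0 ⇒ Y1 ⇒ a b

Two distinct leftmost derivations for the same string.

Ambiguous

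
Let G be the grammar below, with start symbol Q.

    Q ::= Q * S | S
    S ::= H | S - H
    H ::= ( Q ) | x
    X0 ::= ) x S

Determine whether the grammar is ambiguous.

Unambiguous

Only Q, S, H are reachable from Q; ignoring the rest: The grammar is stratified — Q handles '*' (left-recursive), S handles '-', H atoms. Each operator has a fixed associativity and precedence level, so every string has one parse.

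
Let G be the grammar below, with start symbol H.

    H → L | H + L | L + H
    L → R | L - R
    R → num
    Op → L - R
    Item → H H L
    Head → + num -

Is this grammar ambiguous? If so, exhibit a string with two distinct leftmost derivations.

Ambiguous

Witness: num + num

Derivation 1: H ⇒ H + L ⇒ L + L ⇒ R + L ⇒ num + L ⇒ num + R ⇒ num + num
Derivation 2: H ⇒ L + H ⇒ R + H ⇒ num + H ⇒ num + L ⇒ num + R ⇒ num + num

Two distinct leftmost derivations for the same string.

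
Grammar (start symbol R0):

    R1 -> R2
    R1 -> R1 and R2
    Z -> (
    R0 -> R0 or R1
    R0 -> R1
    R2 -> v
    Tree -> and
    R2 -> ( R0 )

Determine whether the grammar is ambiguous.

Unambiguous

Only R0, R1, R2 are reachable from R0; ignoring the rest: R0 → R0 or R1 | R1  ;  R1 → R1 and R2 | R2  — a left-associative chain with R2 at the bottom. Each string factors uniquely by precedence.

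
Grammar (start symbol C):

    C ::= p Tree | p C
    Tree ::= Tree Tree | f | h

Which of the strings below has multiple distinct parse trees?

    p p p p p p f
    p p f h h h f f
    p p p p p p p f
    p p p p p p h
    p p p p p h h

p p f h h h f f

p p p p p p f: 1 tree
p p f h h h f f: 42 trees
p p p p p p p f: 1 tree
p p p p p p h: 1 tree
p p p p p h h: 1 tree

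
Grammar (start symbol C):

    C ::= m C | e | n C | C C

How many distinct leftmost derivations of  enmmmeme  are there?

Parse trees for enmmmeme:
  [C [C e] [C n [C m [C m [C m [C [C e] [C m [C e]]]]]]]]
  [C [C e] [C n [C m [C m [C [C m [C e]] [C m [C e]]]]]]]
  [C [C e] [C n [C m [C [C m [C m [C e]]] [C m [C e]]]]]]
  [C [C e] [C n [C [C m [C m [C m [C e]]]] [C m [C e]]]]]
  [C [C e] [C [C n [C m [C m [C m [C e]]]]] [C m [C e]]]]
  [C [C [C e] [C n [C m [C m [C m [C e]]]]]] [C m [C e]]]

6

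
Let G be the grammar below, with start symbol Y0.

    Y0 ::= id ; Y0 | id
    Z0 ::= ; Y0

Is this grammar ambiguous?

(Z0 is unreachable from Y0, so its rules don't affect L(Y0).) Right-recursive list with a separator: after each atom, whether the separator follows determines the rule. One parse per string.

Unambiguous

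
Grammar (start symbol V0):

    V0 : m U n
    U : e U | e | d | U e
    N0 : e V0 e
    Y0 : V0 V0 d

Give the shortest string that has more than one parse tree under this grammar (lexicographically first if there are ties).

length 3: no string has ≥2 trees
length 4: m e e n has 2 parse trees

Two derivations of m e e n:
  V0 ⇒ m U n ⇒ m e U n ⇒ m e e n
  V0 ⇒ m U n ⇒ m U e n ⇒ m e e n

m e e n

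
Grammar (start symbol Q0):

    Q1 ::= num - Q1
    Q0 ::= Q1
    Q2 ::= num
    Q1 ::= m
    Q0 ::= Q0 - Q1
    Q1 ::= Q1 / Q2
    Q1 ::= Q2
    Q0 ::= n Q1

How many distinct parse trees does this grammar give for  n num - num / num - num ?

Parse trees for n num - num / num - num:
  [Q0 [Q0 [Q0 n [Q1 [Q2 num]]] - [Q1 [Q1 [Q2 num]] / [Q2 num]]] - [Q1 [Q2 num]]]
  [Q0 [Q0 n [Q1 num - [Q1 [Q1 [Q2 num]] / [Q2 num]]]] - [Q1 [Q2 num]]]
  [Q0 [Q0 n [Q1 [Q1 num - [Q1 [Q2 num]]] / [Q2 num]]] - [Q1 [Q2 num]]]

3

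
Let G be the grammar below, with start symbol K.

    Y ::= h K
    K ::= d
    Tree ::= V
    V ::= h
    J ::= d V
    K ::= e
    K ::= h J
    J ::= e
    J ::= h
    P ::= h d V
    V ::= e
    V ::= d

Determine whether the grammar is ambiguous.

(Tree, Y, P are unreachable from K, so their rules don't affect L(K).) The reachable rules are right-linear with at most one rule per (nonterminal, next-terminal) pair. Each input token forces the next rule, so parsing is deterministic.

Unambiguous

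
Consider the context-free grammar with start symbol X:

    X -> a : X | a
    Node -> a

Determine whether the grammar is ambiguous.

Only X is reachable from X; ignoring the rest: The reachable grammar is A → atom sep A | atom. Each atom is followed by either the separator (recurse) or end-of-string (stop) — no choice point.

Unambiguous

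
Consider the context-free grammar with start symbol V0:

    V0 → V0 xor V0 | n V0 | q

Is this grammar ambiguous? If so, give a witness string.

Ambiguous

Witness: n q xor q

Derivation 1: V0 ⇒ V0 xor V0 ⇒ n V0 xor V0 ⇒ n q xor V0 ⇒ n q xor q
Derivation 2: V0 ⇒ n V0 ⇒ n V0 xor V0 ⇒ n q xor V0 ⇒ n q xor q

Two distinct leftmost derivations for the same string.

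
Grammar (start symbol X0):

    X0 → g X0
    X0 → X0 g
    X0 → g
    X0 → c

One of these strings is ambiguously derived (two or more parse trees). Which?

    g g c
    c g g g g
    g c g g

g g c: 1 tree
c g g g g: 1 tree
g c g g: 3 trees

g c g g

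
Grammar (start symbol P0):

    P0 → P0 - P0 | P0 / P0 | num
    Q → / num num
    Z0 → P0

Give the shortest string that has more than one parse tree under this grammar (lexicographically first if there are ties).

num - num - num

length 1: no string has ≥2 trees
length 3: no string has ≥2 trees
length 5: num - num - num has 2 parse trees

Two derivations of num - num - num:
  P0 ⇒ P0 - P0 ⇒ P0 - P0 - P0 ⇒ num - P0 - P0 ⇒ num - num - P0 ⇒ num - num - num
  P0 ⇒ P0 - P0 ⇒ num - P0 ⇒ num - P0 - P0 ⇒ num - num - P0 ⇒ num - num - num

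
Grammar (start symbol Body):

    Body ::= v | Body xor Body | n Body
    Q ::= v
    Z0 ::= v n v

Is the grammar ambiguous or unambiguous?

Ambiguous

Witness: n v xor v

Derivation 1: Body ⇒ Body xor Body ⇒ n Body xor Body ⇒ n v xor Body ⇒ n v xor v
Derivation 2: Body ⇒ n Body ⇒ n Body xor Body ⇒ n v xor Body ⇒ n v xor v

Two distinct leftmost derivations for the same string.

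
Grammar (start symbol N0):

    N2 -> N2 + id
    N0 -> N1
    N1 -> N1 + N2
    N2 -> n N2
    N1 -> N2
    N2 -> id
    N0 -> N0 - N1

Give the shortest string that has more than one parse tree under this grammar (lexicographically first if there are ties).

id + id

length 1: no string has ≥2 trees
length 2: no string has ≥2 trees
length 3: id + id has 2 parse trees

Two derivations of id + id:
  N0 ⇒ N1 ⇒ N1 + N2 ⇒ N2 + N2 ⇒ id + N2 ⇒ id + id
  N0 ⇒ N1 ⇒ N2 ⇒ N2 + id ⇒ id + id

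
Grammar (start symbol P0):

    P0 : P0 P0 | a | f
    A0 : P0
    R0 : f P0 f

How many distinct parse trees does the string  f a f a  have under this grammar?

Parse trees for f a f a:
  [P0 [P0 f] [P0 [P0 a] [P0 [P0 f] [P0 a]]]]
  [P0 [P0 f] [P0 [P0 [P0 a] [P0 f]] [P0 a]]]
  [P0 [P0 [P0 f] [P0 a]] [P0 [P0 f] [P0 a]]]
  [P0 [P0 [P0 f] [P0 [P0 a] [P0 f]]] [P0 a]]
  [P0 [P0 [P0 [P0 f] [P0 a]] [P0 f]] [P0 a]]

5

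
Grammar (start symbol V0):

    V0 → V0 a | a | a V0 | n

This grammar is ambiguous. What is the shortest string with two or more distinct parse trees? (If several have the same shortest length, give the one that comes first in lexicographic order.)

a a

length 1: no string has ≥2 trees
length 2: a a has 2 parse trees

Two derivations of a a:
  V0 ⇒ V0 a ⇒ a a
  V0 ⇒ a V0 ⇒ a a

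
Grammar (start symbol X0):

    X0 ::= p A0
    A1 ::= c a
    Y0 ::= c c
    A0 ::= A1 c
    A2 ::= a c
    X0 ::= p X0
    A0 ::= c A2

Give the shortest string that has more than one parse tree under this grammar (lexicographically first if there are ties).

length 4: p c a c has 2 parse trees

Two derivations of p c a c:
  X0 ⇒ p A0 ⇒ p A1 c ⇒ p c a c
  X0 ⇒ p A0 ⇒ p c A2 ⇒ p c a c

p c a c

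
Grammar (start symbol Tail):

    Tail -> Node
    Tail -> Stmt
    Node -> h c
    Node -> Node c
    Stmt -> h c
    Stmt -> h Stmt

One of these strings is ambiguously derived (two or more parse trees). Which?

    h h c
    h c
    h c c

h c

h h c: 1 tree
h c: 2 trees
h c c: 1 tree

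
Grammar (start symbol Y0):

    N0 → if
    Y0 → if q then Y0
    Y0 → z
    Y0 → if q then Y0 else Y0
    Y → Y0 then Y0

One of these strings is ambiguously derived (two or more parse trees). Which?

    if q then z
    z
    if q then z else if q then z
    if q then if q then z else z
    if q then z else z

if q then if q then z else z

if q then z: 1 tree
z: 1 tree
if q then z else if q then z: 1 tree
if q then if q then z else z: 2 trees
if q then z else z: 1 tree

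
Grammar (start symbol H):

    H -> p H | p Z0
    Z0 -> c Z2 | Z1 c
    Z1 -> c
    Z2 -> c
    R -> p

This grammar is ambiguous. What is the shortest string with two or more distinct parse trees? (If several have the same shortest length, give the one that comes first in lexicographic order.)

length 3: p c c has 2 parse trees

Two derivations of p c c:
  H ⇒ p Z0 ⇒ p c Z2 ⇒ p c c
  H ⇒ p Z0 ⇒ p Z1 c ⇒ p c c

p c c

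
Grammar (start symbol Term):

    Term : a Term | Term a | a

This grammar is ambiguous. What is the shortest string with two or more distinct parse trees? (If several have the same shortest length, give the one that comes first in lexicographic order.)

a a

length 1: no string has ≥2 trees
length 2: a a has 2 parse trees

Two derivations of a a:
  Term ⇒ a Term ⇒ a a
  Term ⇒ Term a ⇒ a a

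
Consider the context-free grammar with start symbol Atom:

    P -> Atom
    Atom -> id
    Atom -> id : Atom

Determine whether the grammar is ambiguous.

Unambiguous

(P is unreachable from Atom, so its rules don't affect L(Atom).) The reachable grammar is A → atom sep A | atom. Each atom is followed by either the separator (recurse) or end-of-string (stop) — no choice point.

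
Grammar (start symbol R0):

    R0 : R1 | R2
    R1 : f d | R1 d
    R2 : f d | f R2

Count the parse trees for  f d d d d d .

Parse trees for f d d d d d:
  [R0 [R1 [R1 [R1 [R1 [R1 f d] d] d] d] d]]

1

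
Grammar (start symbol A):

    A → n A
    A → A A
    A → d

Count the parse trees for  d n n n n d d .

Parse trees for d n n n n d d:
  [A [A d] [A n [A n [A n [A n [A [A d] [A d]]]]]]]
  [A [A d] [A n [A n [A n [A [A n [A d]] [A d]]]]]]
  [A [A d] [A n [A n [A [A n [A n [A d]]] [A d]]]]]
  [A [A d] [A n [A [A n [A n [A n [A d]]]] [A d]]]]
  [A [A d] [A [A n [A n [A n [A n [A d]]]]] [A d]]]
  [A [A [A d] [A n [A n [A n [A n [A d]]]]]] [A d]]

6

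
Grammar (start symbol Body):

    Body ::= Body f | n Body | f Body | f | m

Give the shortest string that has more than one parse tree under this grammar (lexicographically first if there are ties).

f f

length 1: no string has ≥2 trees
length 2: f f has 2 parse trees

Two derivations of f f:
  Body ⇒ Body f ⇒ f f
  Body ⇒ f Body ⇒ f f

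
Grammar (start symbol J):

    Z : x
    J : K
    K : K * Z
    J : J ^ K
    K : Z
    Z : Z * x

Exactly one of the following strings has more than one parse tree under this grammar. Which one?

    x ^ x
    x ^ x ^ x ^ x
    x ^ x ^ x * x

x ^ x ^ x * x

x ^ x: 1 tree
x ^ x ^ x ^ x: 1 tree
x ^ x ^ x * x: 2 trees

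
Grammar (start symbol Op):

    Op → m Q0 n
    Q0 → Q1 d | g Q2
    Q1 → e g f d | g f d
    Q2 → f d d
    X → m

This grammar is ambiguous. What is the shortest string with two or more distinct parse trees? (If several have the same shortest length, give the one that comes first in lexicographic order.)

length 6: m g f d d n has 2 parse trees

Two derivations of m g f d d n:
  Op ⇒ m Q0 n ⇒ m Q1 d n ⇒ m g f d d n
  Op ⇒ m Q0 n ⇒ m g Q2 n ⇒ m g f d d n

m g f d d n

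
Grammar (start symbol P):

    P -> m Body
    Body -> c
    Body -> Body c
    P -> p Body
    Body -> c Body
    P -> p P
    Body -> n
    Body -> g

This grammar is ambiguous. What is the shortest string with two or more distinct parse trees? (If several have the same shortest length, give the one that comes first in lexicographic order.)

m c c

length 2: no string has ≥2 trees
length 3: m c c has 2 parse trees

Two derivations of m c c:
  P ⇒ m Body ⇒ m Body c ⇒ m c c
  P ⇒ m Body ⇒ m c Body ⇒ m c c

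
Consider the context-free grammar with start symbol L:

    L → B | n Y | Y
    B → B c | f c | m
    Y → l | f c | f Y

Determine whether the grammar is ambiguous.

Witness: f c

Derivation 1: L ⇒ B ⇒ f c
Derivation 2: L ⇒ Y ⇒ f c

Two distinct leftmost derivations for the same string.

Ambiguous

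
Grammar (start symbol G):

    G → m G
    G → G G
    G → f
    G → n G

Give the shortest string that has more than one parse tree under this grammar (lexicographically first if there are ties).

length 1: no string has ≥2 trees
length 2: no string has ≥2 trees
length 3: f f f has 2 parse trees

Two derivations of f f f:
  G ⇒ G G ⇒ G G G ⇒ f G G ⇒ f f G ⇒ f f f
  G ⇒ G G ⇒ f G ⇒ f G G ⇒ f f G ⇒ f f f

f f f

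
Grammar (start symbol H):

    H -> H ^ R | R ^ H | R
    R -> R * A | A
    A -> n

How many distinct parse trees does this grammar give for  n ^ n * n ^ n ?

4

Parse trees for n ^ n * n ^ n:
  [H [H [H [R [A n]]] ^ [R [R [A n]] * [A n]]] ^ [R [A n]]]
  [H [H [R [A n]] ^ [H [R [R [A n]] * [A n]]]] ^ [R [A n]]]
  [H [R [A n]] ^ [H [H [R [R [A n]] * [A n]]] ^ [R [A n]]]]
  [H [R [A n]] ^ [H [R [R [A n]] * [A n]] ^ [H [R [A n]]]]]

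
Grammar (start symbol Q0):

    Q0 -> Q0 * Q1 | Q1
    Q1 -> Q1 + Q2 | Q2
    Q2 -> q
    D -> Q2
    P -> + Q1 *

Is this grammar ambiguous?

Unambiguous

Only Q0, Q1, Q2 are reachable from Q0; ignoring the rest: The grammar is stratified — Q0 handles '*' (left-recursive), Q1 handles '+', Q2 atoms. Each operator has a fixed associativity and precedence level, so every string has one parse.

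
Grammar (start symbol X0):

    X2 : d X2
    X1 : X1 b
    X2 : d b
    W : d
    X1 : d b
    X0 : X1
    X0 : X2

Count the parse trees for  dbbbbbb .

1

Parse trees for dbbbbbb:
  [X0 [X1 [X1 [X1 [X1 [X1 [X1 d b] b] b] b] b] b]]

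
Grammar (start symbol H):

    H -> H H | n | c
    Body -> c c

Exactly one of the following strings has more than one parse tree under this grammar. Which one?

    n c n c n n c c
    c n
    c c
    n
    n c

n c n c n n c c: 429 trees
c n: 1 tree
c c: 1 tree
n: 1 tree
n c: 1 tree

n c n c n n c c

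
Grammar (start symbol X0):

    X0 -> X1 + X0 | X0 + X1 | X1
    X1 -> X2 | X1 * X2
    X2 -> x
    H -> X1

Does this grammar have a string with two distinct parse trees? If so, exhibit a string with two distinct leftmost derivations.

Ambiguous

Witness: x + x

Derivation 1: X0 ⇒ X1 + X0 ⇒ X2 + X0 ⇒ x + X0 ⇒ x + X1 ⇒ x + X2 ⇒ x + x
Derivation 2: X0 ⇒ X0 + X1 ⇒ X1 + X1 ⇒ X2 + X1 ⇒ x + X1 ⇒ x + X2 ⇒ x + x

Two distinct leftmost derivations for the same string.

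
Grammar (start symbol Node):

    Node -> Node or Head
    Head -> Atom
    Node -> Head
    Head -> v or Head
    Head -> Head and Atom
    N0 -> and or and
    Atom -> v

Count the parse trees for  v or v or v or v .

8

Parse trees for v or v or v or v:
  [Node [Node [Head [Atom v]]] or [Head v or [Head v or [Head [Atom v]]]]]
  [Node [Node [Node [Head [Atom v]]] or [Head [Atom v]]] or [Head v or [Head [Atom v]]]]
  [Node [Node [Head v or [Head [Atom v]]]] or [Head v or [Head [Atom v]]]]
  [Node [Node [Node [Head [Atom v]]] or [Head v or [Head [Atom v]]]] or [Head [Atom v]]]
  [Node [Node [Node [Node [Head [Atom v]]] or [Head [Atom v]]] or [Head [Atom v]]] or [Head [Atom v]]]
  [Node [Node [Node [Head v or [Head [Atom v]]]] or [Head [Atom v]]] or [Head [Atom v]]]
  [Node [Node [Head v or [Head v or [Head [Atom v]]]]] or [Head [Atom v]]]
  [Node [Head v or [Head v or [Head v or [Head [Atom v]]]]]]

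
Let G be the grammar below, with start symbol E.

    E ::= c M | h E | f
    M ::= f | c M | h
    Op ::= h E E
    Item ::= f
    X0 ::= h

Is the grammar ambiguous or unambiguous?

Only E, M are reachable from E; ignoring the rest: Each reachable nonterminal has at most one production per leading terminal, and all productions are right-linear; the derivation is determined token-by-token.

Unambiguous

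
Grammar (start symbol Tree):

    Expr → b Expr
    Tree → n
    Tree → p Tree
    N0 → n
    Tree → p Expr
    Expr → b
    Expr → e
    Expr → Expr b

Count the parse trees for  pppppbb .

Parse trees for pppppbb:
  [Tree p [Tree p [Tree p [Tree p [Tree p [Expr b [Expr b]]]]]]]
  [Tree p [Tree p [Tree p [Tree p [Tree p [Expr [Expr b] b]]]]]]

2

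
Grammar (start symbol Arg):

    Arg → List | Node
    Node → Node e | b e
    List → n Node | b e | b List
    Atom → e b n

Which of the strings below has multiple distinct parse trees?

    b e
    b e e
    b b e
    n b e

b e

b e: 2 trees
b e e: 1 tree
b b e: 1 tree
n b e: 1 tree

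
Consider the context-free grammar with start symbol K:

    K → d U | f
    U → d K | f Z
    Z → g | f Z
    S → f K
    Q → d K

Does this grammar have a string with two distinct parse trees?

(S, Q are unreachable from K, so their rules don't affect L(K).) Each reachable nonterminal has at most one production per leading terminal, and all productions are right-linear; the derivation is determined token-by-token.

Unambiguous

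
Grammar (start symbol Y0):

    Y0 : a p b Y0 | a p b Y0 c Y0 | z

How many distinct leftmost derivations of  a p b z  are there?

1

Parse trees for a p b z:
  [Y0 a p b [Y0 z]]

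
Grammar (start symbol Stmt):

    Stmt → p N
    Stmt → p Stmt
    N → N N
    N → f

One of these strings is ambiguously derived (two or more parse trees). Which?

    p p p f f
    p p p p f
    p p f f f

p p f f f

p p p f f: 1 tree
p p p p f: 1 tree
p p f f f: 2 trees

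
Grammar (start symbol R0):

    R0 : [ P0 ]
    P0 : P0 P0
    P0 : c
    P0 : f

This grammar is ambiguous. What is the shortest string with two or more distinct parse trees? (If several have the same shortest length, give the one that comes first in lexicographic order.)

[ c c c ]

length 3: no string has ≥2 trees
length 4: no string has ≥2 trees
length 5: [ c c c ] has 2 parse trees

Two derivations of [ c c c ]:
  R0 ⇒ [ P0 ] ⇒ [ P0 P0 ] ⇒ [ P0 P0 P0 ] ⇒ [ c P0 P0 ] ⇒ [ c c P0 ] ⇒ [ c c c ]
  R0 ⇒ [ P0 ] ⇒ [ P0 P0 ] ⇒ [ c P0 ] ⇒ [ c P0 P0 ] ⇒ [ c c P0 ] ⇒ [ c c c ]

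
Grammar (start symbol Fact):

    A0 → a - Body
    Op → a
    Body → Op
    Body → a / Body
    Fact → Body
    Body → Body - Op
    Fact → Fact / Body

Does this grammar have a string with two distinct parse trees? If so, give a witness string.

Witness: a / a

Derivation 1: Fact ⇒ Body ⇒ a / Body ⇒ a / Op ⇒ a / a
Derivation 2: Fact ⇒ Fact / Body ⇒ Body / Body ⇒ Op / Body ⇒ a / Body ⇒ a / Op ⇒ a / a

Two distinct leftmost derivations for the same string.

Ambiguous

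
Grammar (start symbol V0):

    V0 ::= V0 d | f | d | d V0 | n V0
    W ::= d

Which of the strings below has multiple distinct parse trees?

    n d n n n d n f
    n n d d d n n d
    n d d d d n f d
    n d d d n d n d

n d n n n d n f: 1 tree
n n d d d n n d: 1 tree
n d d d d n f d: 7 trees
n d d d n d n d: 1 tree

n d d d d n f d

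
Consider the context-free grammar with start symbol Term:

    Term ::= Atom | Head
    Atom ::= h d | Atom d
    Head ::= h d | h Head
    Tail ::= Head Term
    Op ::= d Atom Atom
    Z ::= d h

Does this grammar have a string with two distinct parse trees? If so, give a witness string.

Witness: h d

Derivation 1: Term ⇒ Atom ⇒ h d
Derivation 2: Term ⇒ Head ⇒ h d

Two distinct leftmost derivations for the same string.

Ambiguous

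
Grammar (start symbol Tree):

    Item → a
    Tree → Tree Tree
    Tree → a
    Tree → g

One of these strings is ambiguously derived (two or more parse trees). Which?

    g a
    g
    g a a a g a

g a: 1 tree
g: 1 tree
g a a a g a: 42 trees

g a a a g a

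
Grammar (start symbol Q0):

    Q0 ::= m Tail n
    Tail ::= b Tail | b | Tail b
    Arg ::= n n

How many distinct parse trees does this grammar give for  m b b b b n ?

Parse trees for m b b b b n:
  [Q0 m [Tail b [Tail b [Tail b [Tail b]]]] n]
  [Q0 m [Tail b [Tail b [Tail [Tail b] b]]] n]
  [Q0 m [Tail b [Tail [Tail b [Tail b]] b]] n]
  [Q0 m [Tail b [Tail [Tail [Tail b] b] b]] n]
  [Q0 m [Tail [Tail b [Tail b [Tail b]]] b] n]
  [Q0 m [Tail [Tail b [Tail [Tail b] b]] b] n]
  [Q0 m [Tail [Tail [Tail b [Tail b]] b] b] n]
  [Q0 m [Tail [Tail [Tail [Tail b] b] b] b] n]

8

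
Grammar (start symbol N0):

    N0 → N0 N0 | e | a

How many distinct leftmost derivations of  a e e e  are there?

5

Parse trees for a e e e:
  [N0 [N0 a] [N0 [N0 e] [N0 [N0 e] [N0 e]]]]
  [N0 [N0 a] [N0 [N0 [N0 e] [N0 e]] [N0 e]]]
  [N0 [N0 [N0 a] [N0 e]] [N0 [N0 e] [N0 e]]]
  [N0 [N0 [N0 a] [N0 [N0 e] [N0 e]]] [N0 e]]
  [N0 [N0 [N0 [N0 a] [N0 e]] [N0 e]] [N0 e]]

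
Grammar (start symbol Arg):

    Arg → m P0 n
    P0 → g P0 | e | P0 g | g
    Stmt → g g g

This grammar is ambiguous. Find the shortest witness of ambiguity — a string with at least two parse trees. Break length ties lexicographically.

length 3: no string has ≥2 trees
length 4: m g g n has 2 parse trees

Two derivations of m g g n:
  Arg ⇒ m P0 n ⇒ m g P0 n ⇒ m g g n
  Arg ⇒ m P0 n ⇒ m P0 g n ⇒ m g g n

m g g n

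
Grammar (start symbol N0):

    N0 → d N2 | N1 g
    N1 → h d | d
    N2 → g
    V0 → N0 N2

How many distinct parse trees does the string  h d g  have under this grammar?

Parse trees for h d g:
  [N0 [N1 h d] g]

1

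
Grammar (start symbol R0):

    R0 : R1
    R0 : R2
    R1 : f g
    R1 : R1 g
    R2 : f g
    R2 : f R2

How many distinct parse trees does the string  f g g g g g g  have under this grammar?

1

Parse trees for f g g g g g g:
  [R0 [R1 [R1 [R1 [R1 [R1 [R1 f g] g] g] g] g] g]]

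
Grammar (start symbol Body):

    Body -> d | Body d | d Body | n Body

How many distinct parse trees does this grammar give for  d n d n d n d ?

Parse trees for d n d n d n d:
  [Body d [Body n [Body d [Body n [Body d [Body n [Body d]]]]]]]

1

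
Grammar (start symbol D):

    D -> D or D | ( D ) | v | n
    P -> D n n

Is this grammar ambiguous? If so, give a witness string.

Ambiguous

Witness: n or n or n

Derivation 1: D ⇒ D or D ⇒ D or D or D ⇒ n or D or D ⇒ n or n or D ⇒ n or n or n
Derivation 2: D ⇒ D or D ⇒ n or D ⇒ n or D or D ⇒ n or n or D ⇒ n or n or n

Two distinct leftmost derivations for the same string.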